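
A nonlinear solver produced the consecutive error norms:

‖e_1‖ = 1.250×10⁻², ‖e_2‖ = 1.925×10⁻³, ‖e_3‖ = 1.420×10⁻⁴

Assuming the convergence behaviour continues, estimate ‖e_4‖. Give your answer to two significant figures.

3.8e-6

First estimate the order: p ≈ ln(‖e_3‖/‖e_2‖) / ln(‖e_2‖/‖e_1‖) = ln(1.420×10⁻⁴/1.925×10⁻³)/ln(1.925×10⁻³/1.250×10⁻²) = ln(0.0737662)/ln(0.154) ≈ 1.3934.
Then ‖e_4‖ ≈ ‖e_3‖·(‖e_3‖/‖e_2‖)^p = 1.420×10⁻⁴·(0.0737662)^1.3934 = 1.420×10⁻⁴·0.0264529 ≈ 3.756e-06.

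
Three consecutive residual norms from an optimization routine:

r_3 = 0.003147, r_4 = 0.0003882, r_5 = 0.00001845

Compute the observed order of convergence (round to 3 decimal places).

1.456

p ≈ ln(r_5/r_4) / ln(r_4/r_3)
  = ln(0.00001845/0.0003882) / ln(0.0003882/0.003147)
  = ln(0.047527) / ln(0.123356)
  = -3.046457 / -2.092681 ≈ 1.455768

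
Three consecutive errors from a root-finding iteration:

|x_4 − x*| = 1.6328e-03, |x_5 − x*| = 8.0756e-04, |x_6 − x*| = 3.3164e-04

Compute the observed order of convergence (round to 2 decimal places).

1.26

p ≈ ln(|x_6 − x*|/|x_5 − x*|) / ln(|x_5 − x*|/|x_4 − x*|)
  = ln(3.3164e-04/8.0756e-04) / ln(8.0756e-04/1.6328e-03)
  = ln(0.410669) / ln(0.494586)
  = -0.88997 / -0.70403 ≈ 1.26411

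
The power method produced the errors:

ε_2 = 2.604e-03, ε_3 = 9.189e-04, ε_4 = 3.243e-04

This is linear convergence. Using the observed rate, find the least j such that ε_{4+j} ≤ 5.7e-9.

Rate ρ ≈ ε_4/ε_3 = 3.243e-04/9.189e-04 = 0.3529.
After j more steps, ε_{4+j} ≈ 3.243e-04·ρ^j; need ρ^j ≤ 5.7e-9/3.243e-04 = 1.75763e-05.
j ≥ ln(1.75763e-05)/ln(0.3529) = -10.9490/-1.04157 = 10.512.
So 11 more iterations are needed.

11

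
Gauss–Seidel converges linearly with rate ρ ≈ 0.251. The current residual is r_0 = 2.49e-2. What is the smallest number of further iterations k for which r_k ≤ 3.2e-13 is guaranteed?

19

After k steps, r_k ≈ 2.49e-2·0.251^k.
Need 0.251^k ≤ 3.2e-13/2.49e-2 = 1.28514e-11.
k ≥ ln(1.28514e-11)/ln(0.251) = -25.0776/-1.38230 = 18.142.
Smallest integer k = 19.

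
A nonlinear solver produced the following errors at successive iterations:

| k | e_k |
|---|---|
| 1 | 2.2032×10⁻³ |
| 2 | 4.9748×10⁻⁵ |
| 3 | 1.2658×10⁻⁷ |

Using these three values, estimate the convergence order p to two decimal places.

p ≈ ln(e_3/e_2) / ln(e_2/e_1)
  = ln(1.2658×10⁻⁷/4.9748×10⁻⁵) / ln(4.9748×10⁻⁵/2.2032×10⁻³)
  = ln(0.00254442) / ln(0.0225799)
  = -5.97385 / -3.79070 ≈ 1.57592

1.58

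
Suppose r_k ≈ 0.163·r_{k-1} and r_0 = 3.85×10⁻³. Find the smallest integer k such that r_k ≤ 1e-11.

After k steps, r_k ≈ 3.85×10⁻³·0.163^k.
Need 0.163^k ≤ 1e-11/3.85×10⁻³ = 2.5974e-09.
k ≥ ln(2.5974e-09)/ln(0.163) = -19.7688/-1.81401 = 10.898.
Smallest integer k = 11.

11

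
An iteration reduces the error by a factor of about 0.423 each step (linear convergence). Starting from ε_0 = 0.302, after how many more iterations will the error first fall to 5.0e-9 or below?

21

After k steps, ε_k ≈ 0.302·0.423^k.
Need 0.423^k ≤ 5.0e-9/0.302 = 1.65563e-08.
k ≥ ln(1.65563e-08)/ln(0.423) = -17.9165/-0.86038 = 20.824.
Smallest integer k = 21.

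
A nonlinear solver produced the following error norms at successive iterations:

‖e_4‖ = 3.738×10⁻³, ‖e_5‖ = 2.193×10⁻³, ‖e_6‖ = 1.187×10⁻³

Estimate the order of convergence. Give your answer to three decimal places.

p ≈ ln(‖e_6‖/‖e_5‖) / ln(‖e_5‖/‖e_4‖)
  = ln(1.187×10⁻³/2.193×10⁻³) / ln(2.193×10⁻³/3.738×10⁻³)
  = ln(0.541268) / ln(0.586677)
  = -0.613841 / -0.533281 ≈ 1.151065

1.151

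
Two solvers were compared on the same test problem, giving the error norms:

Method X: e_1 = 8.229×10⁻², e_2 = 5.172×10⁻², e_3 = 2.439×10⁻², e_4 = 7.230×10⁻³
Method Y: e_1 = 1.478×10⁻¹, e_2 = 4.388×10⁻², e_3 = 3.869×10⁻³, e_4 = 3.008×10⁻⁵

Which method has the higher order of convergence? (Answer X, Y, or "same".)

Method X: p ≈ ln(7.230×10⁻³/2.439×10⁻²)/ln(2.439×10⁻²/5.172×10⁻²) ≈ 1.62.
Method Y: p ≈ ln(3.008×10⁻⁵/3.869×10⁻³)/ln(3.869×10⁻³/4.388×10⁻²) ≈ 2.00.
Method Y has the higher order (≈2.0 vs ≈1.6).

Y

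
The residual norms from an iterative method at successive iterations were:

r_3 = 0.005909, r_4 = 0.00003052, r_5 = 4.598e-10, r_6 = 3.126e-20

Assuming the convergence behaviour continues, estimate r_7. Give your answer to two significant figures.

First estimate the order: p ≈ ln(r_6/r_5) / ln(r_5/r_4) = ln(3.126e-20/4.598e-10)/ln(4.598e-10/0.00003052) = ln(6.79861e-11)/ln(1.50655e-05) ≈ 2.1086.
Then r_7 ≈ r_6·(r_6/r_5)^p = 3.126e-20·(6.79861e-11)^2.1086 = 3.126e-20·3.63614e-22 ≈ 1.137e-41.

1.1e-41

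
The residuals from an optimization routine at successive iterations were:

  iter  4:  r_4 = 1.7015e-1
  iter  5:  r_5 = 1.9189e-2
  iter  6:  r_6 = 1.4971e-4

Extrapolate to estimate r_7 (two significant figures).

First estimate the order: p ≈ ln(r_6/r_5) / ln(r_5/r_4) = ln(1.4971e-4/1.9189e-2)/ln(1.9189e-2/1.7015e-1) = ln(0.00780187)/ln(0.112777) ≈ 2.2239.
Then r_7 ≈ r_6·(r_6/r_5)^p = 1.4971e-4·(0.00780187)^2.2239 = 1.4971e-4·2.05334e-05 ≈ 3.074e-09.

3.1e-9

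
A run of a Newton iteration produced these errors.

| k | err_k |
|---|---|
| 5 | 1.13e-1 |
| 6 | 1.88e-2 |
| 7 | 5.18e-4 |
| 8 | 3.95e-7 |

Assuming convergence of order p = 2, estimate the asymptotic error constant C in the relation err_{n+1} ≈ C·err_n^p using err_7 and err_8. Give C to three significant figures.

C ≈ err_8 / err_7^2
  = 3.95e-7 / (5.18e-4)^2
  = 3.95e-7 / 2.68324e-07 ≈ 1.4721

1.47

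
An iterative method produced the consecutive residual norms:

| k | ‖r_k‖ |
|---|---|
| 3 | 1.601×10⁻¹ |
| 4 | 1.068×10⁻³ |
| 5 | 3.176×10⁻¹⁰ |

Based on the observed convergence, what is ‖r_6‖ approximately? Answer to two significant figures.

8.4e-30

First estimate the order: p ≈ ln(‖r_5‖/‖r_4‖) / ln(‖r_4‖/‖r_3‖) = ln(3.176×10⁻¹⁰/1.068×10⁻³)/ln(1.068×10⁻³/1.601×10⁻¹) = ln(2.97378e-07)/ln(0.00667083) ≈ 2.9996.
Then ‖r_6‖ ≈ ‖r_5‖·(‖r_5‖/‖r_4‖)^p = 3.176×10⁻¹⁰·(2.97378e-07)^2.9996 = 3.176×10⁻¹⁰·2.64568e-20 ≈ 8.403e-30.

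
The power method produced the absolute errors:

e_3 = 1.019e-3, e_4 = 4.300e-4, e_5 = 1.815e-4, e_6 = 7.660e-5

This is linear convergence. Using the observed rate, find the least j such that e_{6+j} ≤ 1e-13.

Rate ρ ≈ e_6/e_5 = 7.660e-5/1.815e-4 = 0.4220.
After j more steps, e_{6+j} ≈ 7.660e-5·ρ^j; need ρ^j ≤ 1e-13/7.660e-5 = 1.30548e-09.
j ≥ ln(1.30548e-09)/ln(0.4220) = -20.4567/-0.86275 = 23.711.
So 24 more iterations are needed.

24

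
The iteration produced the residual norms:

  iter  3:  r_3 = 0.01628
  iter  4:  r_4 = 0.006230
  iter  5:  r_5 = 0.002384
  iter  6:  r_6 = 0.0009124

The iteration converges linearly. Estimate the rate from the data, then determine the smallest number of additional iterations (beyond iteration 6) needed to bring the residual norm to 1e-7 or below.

Rate ρ ≈ r_6/r_5 = 0.0009124/0.002384 = 0.3827.
After j more steps, r_{6+j} ≈ 0.0009124·ρ^j; need ρ^j ≤ 1e-7/0.0009124 = 0.000109601.
j ≥ ln(0.000109601)/ln(0.3827) = -9.1187/-0.96050 = 9.494.
So 10 more iterations are needed.

10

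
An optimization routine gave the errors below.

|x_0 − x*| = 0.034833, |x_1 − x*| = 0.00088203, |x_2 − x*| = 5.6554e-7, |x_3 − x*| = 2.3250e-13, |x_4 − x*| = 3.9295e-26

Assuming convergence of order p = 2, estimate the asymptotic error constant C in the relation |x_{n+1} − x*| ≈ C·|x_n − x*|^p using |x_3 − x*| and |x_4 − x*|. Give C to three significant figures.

0.727

C ≈ |x_4 − x*| / |x_3 − x*|^2
  = 3.9295e-26 / (2.3250e-13)^2
  = 3.9295e-26 / 5.40563e-26 ≈ 0.72693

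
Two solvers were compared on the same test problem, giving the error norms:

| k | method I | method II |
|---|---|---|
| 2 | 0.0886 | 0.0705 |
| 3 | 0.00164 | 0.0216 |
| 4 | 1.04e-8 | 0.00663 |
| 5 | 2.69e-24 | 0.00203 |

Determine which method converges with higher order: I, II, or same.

I

Method I: p ≈ ln(2.69e-24/1.04e-8)/ln(1.04e-8/0.00164) ≈ 3.00.
Method II: p ≈ ln(0.00203/0.00663)/ln(0.00663/0.0216) ≈ 1.00.
Method I has the higher order (≈3.0 vs ≈1.0).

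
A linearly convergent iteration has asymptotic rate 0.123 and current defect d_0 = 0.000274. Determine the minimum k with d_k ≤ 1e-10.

After k steps, d_k ≈ 0.000274·0.123^k.
Need 0.123^k ≤ 1e-10/0.000274 = 3.64964e-07.
k ≥ ln(3.64964e-07)/ln(0.123) = -14.8235/-2.09557 = 7.074.
Smallest integer k = 8.

8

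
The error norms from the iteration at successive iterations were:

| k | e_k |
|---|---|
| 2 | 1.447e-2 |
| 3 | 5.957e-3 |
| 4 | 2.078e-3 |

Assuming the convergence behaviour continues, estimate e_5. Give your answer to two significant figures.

First estimate the order: p ≈ ln(e_4/e_3) / ln(e_3/e_2) = ln(2.078e-3/5.957e-3)/ln(5.957e-3/1.447e-2) = ln(0.348833)/ln(0.411679) ≈ 1.1866.
Then e_5 ≈ e_4·(e_4/e_3)^p = 2.078e-3·(0.348833)^1.1866 = 2.078e-3·0.286596 ≈ 0.0005955.

6.0e-4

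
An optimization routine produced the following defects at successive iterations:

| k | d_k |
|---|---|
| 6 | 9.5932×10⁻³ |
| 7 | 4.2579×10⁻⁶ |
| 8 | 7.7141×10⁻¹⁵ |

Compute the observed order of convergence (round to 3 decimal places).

p ≈ ln(d_8/d_7) / ln(d_7/d_6)
  = ln(7.7141×10⁻¹⁵/4.2579×10⁻⁶) / ln(4.2579×10⁻⁶/9.5932×10⁻³)
  = ln(1.81171e-09) / ln(0.000443846)
  = -20.128995 / -7.720033 ≈ 2.607372

2.607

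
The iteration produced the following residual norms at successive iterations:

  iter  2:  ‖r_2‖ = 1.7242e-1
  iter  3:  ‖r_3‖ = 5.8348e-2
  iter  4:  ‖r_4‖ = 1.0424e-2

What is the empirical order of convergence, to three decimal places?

1.590

p ≈ ln(‖r_4‖/‖r_3‖) / ln(‖r_3‖/‖r_2‖)
  = ln(1.0424e-2/5.8348e-2) / ln(5.8348e-2/1.7242e-1)
  = ln(0.178652) / ln(0.338406)
  = -1.722315 / -1.083509 ≈ 1.589571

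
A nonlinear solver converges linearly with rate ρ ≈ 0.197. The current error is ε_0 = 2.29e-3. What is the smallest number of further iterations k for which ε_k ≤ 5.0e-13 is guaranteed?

14

After k steps, ε_k ≈ 2.29e-3·0.197^k.
Need 0.197^k ≤ 5.0e-13/2.29e-3 = 2.18341e-10.
k ≥ ln(2.18341e-10)/ln(0.197) = -22.2450/-1.62455 = 13.693.
Smallest integer k = 14.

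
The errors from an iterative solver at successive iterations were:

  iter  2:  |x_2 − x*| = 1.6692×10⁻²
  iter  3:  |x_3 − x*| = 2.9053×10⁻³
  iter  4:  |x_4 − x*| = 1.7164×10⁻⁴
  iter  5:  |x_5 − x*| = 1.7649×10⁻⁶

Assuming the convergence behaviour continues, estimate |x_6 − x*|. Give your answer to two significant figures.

First estimate the order: p ≈ ln(|x_5 − x*|/|x_4 − x*|) / ln(|x_4 − x*|/|x_3 − x*|) = ln(1.7649×10⁻⁶/1.7164×10⁻⁴)/ln(1.7164×10⁻⁴/2.9053×10⁻³) = ln(0.0102826)/ln(0.0590782) ≈ 1.6181.
Then |x_6 − x*| ≈ |x_5 − x*|·(|x_5 − x*|/|x_4 − x*|)^p = 1.7649×10⁻⁶·(0.0102826)^1.6181 = 1.7649×10⁻⁶·0.000607273 ≈ 1.072e-09.

1.1e-9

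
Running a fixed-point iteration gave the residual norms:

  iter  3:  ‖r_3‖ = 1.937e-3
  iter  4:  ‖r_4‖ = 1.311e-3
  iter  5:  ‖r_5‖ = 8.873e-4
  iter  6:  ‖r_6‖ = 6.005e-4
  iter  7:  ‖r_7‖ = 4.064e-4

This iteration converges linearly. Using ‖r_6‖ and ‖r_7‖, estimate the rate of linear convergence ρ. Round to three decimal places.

0.677

ρ ≈ ‖r_7‖/‖r_6‖ = 4.064e-4/6.005e-4 = 0.67677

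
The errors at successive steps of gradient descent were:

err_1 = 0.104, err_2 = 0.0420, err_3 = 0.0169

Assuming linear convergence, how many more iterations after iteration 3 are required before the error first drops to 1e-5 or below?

9

Rate ρ ≈ err_3/err_2 = 0.0169/0.0420 = 0.4024.
After j more steps, err_{3+j} ≈ 0.0169·ρ^j; need ρ^j ≤ 1e-5/0.0169 = 0.000591716.
j ≥ ln(0.000591716)/ln(0.4024) = -7.4325/-0.91031 = 8.165.
So 9 more iterations are needed.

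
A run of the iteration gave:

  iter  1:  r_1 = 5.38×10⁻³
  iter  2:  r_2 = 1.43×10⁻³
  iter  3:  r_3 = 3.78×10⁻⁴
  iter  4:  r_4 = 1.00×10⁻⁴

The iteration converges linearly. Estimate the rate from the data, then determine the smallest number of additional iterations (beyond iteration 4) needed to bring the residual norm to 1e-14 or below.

18

Rate ρ ≈ r_4/r_3 = 1.00×10⁻⁴/3.78×10⁻⁴ = 0.2646.
After j more steps, r_{4+j} ≈ 1.00×10⁻⁴·ρ^j; need ρ^j ≤ 1e-14/1.00×10⁻⁴ = 1e-10.
j ≥ ln(1e-10)/ln(0.2646) = -23.0259/-1.32954 = 17.319.
So 18 more iterations are needed.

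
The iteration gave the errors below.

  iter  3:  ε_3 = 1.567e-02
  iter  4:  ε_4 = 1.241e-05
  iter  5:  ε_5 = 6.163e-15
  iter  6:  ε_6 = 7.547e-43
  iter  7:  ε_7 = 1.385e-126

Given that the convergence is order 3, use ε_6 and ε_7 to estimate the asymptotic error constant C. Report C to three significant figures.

C ≈ ε_7 / ε_6^3
  = 1.385e-126 / (7.547e-43)^3
  = 1.385e-126 / 4.29856e-127 ≈ 3.222

3.22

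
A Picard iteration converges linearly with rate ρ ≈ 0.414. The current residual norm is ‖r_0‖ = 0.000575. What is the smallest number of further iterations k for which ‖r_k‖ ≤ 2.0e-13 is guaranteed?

After k steps, ‖r_k‖ ≈ 0.000575·0.414^k.
Need 0.414^k ≤ 2.0e-13/0.000575 = 3.47826e-10.
k ≥ ln(3.47826e-10)/ln(0.414) = -21.7793/-0.88189 = 24.696.
Smallest integer k = 25.

25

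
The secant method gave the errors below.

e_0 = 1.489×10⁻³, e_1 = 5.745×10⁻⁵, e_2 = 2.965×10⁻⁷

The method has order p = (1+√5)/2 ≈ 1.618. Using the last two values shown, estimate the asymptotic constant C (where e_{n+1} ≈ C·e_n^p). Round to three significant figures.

C ≈ e_2 / e_1^1.618
  = 2.965×10⁻⁷ / (5.745×10⁻⁵)^1.618
  = 2.965×10⁻⁷ / 1.37572e-07 ≈ 2.1552

2.16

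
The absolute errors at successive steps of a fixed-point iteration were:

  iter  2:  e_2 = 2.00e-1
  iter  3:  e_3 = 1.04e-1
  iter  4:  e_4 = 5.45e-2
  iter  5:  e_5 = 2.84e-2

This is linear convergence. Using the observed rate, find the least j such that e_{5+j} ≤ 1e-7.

20

Rate ρ ≈ e_5/e_4 = 2.84e-2/5.45e-2 = 0.5211.
After j more steps, e_{5+j} ≈ 2.84e-2·ρ^j; need ρ^j ≤ 1e-7/2.84e-2 = 3.52113e-06.
j ≥ ln(3.52113e-06)/ln(0.5211) = -12.5567/-0.65181 = 19.264.
So 20 more iterations are needed.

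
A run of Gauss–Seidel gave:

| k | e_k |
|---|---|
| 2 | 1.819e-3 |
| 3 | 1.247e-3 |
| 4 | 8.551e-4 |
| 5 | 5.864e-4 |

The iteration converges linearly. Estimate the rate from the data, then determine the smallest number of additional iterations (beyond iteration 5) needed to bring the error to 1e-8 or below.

Rate ρ ≈ e_5/e_4 = 5.864e-4/8.551e-4 = 0.6858.
After j more steps, e_{5+j} ≈ 5.864e-4·ρ^j; need ρ^j ≤ 1e-8/5.864e-4 = 1.70532e-05.
j ≥ ln(1.70532e-05)/ln(0.6858) = -10.9792/-0.37717 = 29.109.
So 30 more iterations are needed.

30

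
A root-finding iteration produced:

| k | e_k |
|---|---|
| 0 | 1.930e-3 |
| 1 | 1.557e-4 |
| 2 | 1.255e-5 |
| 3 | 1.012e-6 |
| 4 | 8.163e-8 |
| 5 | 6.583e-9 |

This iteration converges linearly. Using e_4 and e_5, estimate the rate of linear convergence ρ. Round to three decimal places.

ρ ≈ e_5/e_4 = 6.583e-9/8.163e-8 = 0.08064

0.081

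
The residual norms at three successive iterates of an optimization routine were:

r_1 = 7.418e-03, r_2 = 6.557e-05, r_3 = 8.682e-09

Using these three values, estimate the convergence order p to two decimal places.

p ≈ ln(r_3/r_2) / ln(r_2/r_1)
  = ln(8.682e-09/6.557e-05) / ln(6.557e-05/7.418e-03)
  = ln(0.000132408) / ln(0.00883931)
  = -8.92962 / -4.72855 ≈ 1.88845

1.89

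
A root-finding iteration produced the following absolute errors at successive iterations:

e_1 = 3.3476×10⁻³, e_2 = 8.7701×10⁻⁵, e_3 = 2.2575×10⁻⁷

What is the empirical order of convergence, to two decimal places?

1.64

p ≈ ln(e_3/e_2) / ln(e_2/e_1)
  = ln(2.2575×10⁻⁷/8.7701×10⁻⁵) / ln(8.7701×10⁻⁵/3.3476×10⁻³)
  = ln(0.00257409) / ln(0.0261982)
  = -5.96226 / -3.64206 ≈ 1.63706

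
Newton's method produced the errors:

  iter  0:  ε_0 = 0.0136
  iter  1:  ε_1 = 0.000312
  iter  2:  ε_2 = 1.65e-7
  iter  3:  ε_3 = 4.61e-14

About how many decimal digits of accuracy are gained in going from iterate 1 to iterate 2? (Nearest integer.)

Digits gained ≈ log₁₀(ε_1/ε_2) = log₁₀(0.000312/1.65e-7) = log₁₀(1890.91) ≈ 3.277.

3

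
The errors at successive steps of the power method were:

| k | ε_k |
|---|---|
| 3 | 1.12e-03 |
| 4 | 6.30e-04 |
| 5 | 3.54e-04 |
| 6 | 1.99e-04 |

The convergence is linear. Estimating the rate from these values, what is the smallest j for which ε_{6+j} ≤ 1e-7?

14

Rate ρ ≈ ε_6/ε_5 = 1.99e-04/3.54e-04 = 0.5621.
After j more steps, ε_{6+j} ≈ 1.99e-04·ρ^j; need ρ^j ≤ 1e-7/1.99e-04 = 0.000502513.
j ≥ ln(0.000502513)/ln(0.5621) = -7.5959/-0.57608 = 13.185.
So 14 more iterations are needed.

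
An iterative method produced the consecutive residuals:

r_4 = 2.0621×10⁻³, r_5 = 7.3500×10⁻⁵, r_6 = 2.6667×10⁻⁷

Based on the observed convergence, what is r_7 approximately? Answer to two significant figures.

First estimate the order: p ≈ ln(r_6/r_5) / ln(r_5/r_4) = ln(2.6667×10⁻⁷/7.3500×10⁻⁵)/ln(7.3500×10⁻⁵/2.0621×10⁻³) = ln(0.00362816)/ln(0.0356433) ≈ 1.6853.
Then r_7 ≈ r_6·(r_6/r_5)^p = 2.6667×10⁻⁷·(0.00362816)^1.6853 = 2.6667×10⁻⁷·7.71506e-05 ≈ 2.057e-11.

2.1e-11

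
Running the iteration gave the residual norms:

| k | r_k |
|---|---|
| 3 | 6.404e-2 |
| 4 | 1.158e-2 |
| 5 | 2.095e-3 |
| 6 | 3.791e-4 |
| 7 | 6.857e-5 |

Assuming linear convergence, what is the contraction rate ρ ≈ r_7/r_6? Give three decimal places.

ρ ≈ r_7/r_6 = 6.857e-5/3.791e-4 = 0.18088

0.181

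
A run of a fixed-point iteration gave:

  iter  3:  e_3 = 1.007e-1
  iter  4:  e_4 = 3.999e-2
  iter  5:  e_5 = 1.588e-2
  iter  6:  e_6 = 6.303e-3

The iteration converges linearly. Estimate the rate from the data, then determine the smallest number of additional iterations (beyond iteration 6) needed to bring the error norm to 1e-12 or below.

25

Rate ρ ≈ e_6/e_5 = 6.303e-3/1.588e-2 = 0.3969.
After j more steps, e_{6+j} ≈ 6.303e-3·ρ^j; need ρ^j ≤ 1e-12/6.303e-3 = 1.58655e-10.
j ≥ ln(1.58655e-10)/ln(0.3969) = -22.5643/-0.92407 = 24.418.
So 25 more iterations are needed.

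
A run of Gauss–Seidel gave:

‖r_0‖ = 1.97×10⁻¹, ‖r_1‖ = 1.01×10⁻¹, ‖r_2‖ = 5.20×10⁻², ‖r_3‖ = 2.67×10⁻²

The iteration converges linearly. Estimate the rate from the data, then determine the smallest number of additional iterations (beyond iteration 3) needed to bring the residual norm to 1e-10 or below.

30

Rate ρ ≈ ‖r_3‖/‖r_2‖ = 2.67×10⁻²/5.20×10⁻² = 0.5135.
After j more steps, ‖r_{3+j}‖ ≈ 2.67×10⁻²·ρ^j; need ρ^j ≤ 1e-10/2.67×10⁻² = 3.74532e-09.
j ≥ ln(3.74532e-09)/ln(0.5135) = -19.4028/-0.66651 = 29.111.
So 30 more iterations are needed.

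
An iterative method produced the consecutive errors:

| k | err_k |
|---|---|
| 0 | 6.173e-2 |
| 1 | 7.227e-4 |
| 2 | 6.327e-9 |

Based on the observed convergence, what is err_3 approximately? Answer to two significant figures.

3.6e-22

First estimate the order: p ≈ ln(err_2/err_1) / ln(err_1/err_0) = ln(6.327e-9/7.227e-4)/ln(7.227e-4/6.173e-2) = ln(8.75467e-06)/ln(0.0117074) ≈ 2.6185.
Then err_3 ≈ err_2·(err_2/err_1)^p = 6.327e-9·(8.75467e-06)^2.6185 = 6.327e-9·5.70499e-14 ≈ 3.61e-22.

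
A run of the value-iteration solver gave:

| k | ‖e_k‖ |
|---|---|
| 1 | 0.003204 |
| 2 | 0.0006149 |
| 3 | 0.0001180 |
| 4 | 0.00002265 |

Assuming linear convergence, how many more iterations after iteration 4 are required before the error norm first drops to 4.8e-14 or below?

Rate ρ ≈ ‖e_4‖/‖e_3‖ = 0.00002265/0.0001180 = 0.1919.
After j more steps, ‖e_{4+j}‖ ≈ 0.00002265·ρ^j; need ρ^j ≤ 4.8e-14/0.00002265 = 2.11921e-09.
j ≥ ln(2.11921e-09)/ln(0.1919) = -19.9722/-1.65078 = 12.099.
So 13 more iterations are needed.

13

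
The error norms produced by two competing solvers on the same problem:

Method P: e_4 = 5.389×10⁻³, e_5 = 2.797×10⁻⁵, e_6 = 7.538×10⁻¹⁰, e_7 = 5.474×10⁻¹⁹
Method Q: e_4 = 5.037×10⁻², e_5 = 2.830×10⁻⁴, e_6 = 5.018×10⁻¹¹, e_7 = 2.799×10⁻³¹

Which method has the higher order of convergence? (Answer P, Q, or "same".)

Method P: p ≈ ln(5.474×10⁻¹⁹/7.538×10⁻¹⁰)/ln(7.538×10⁻¹⁰/2.797×10⁻⁵) ≈ 2.00.
Method Q: p ≈ ln(2.799×10⁻³¹/5.018×10⁻¹¹)/ln(5.018×10⁻¹¹/2.830×10⁻⁴) ≈ 3.00.
Method Q has the higher order (≈3.0 vs ≈2.0).

Q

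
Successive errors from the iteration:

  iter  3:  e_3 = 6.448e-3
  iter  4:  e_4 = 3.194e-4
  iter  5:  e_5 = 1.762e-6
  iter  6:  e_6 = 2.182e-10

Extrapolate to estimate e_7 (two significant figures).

3.8e-17

First estimate the order: p ≈ ln(e_6/e_5) / ln(e_5/e_4) = ln(2.182e-10/1.762e-6)/ln(1.762e-6/3.194e-4) = ln(0.000123837)/ln(0.00551659) ≈ 1.7301.
Then e_7 ≈ e_6·(e_6/e_5)^p = 2.182e-10·(0.000123837)^1.7301 = 2.182e-10·1.73876e-07 ≈ 3.794e-17.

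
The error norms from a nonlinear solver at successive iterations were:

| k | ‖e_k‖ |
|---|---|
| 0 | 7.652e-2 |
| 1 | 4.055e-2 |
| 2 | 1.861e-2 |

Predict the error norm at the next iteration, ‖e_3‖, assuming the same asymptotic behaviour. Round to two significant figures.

First estimate the order: p ≈ ln(‖e_2‖/‖e_1‖) / ln(‖e_1‖/‖e_0‖) = ln(1.861e-2/4.055e-2)/ln(4.055e-2/7.652e-2) = ln(0.45894)/ln(0.529927) ≈ 1.2265.
Then ‖e_3‖ ≈ ‖e_2‖·(‖e_2‖/‖e_1‖)^p = 1.861e-2·(0.45894)^1.2265 = 1.861e-2·0.384719 ≈ 0.00716.

7.2e-3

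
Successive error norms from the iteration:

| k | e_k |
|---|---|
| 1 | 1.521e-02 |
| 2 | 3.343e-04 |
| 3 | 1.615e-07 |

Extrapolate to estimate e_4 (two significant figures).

3.8e-14

First estimate the order: p ≈ ln(e_3/e_2) / ln(e_2/e_1) = ln(1.615e-07/3.343e-04)/ln(3.343e-04/1.521e-02) = ln(0.000483099)/ln(0.021979) ≈ 2.0000.
Then e_4 ≈ e_3·(e_3/e_2)^p = 1.615e-07·(0.000483099)^2.0000 = 1.615e-07·2.33385e-07 ≈ 3.769e-14.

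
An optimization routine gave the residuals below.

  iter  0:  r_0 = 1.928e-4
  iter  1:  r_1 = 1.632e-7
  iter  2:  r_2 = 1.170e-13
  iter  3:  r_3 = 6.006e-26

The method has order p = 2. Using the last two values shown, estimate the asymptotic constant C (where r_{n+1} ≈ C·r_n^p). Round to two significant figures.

4.4

C ≈ r_3 / r_2^2
  = 6.006e-26 / (1.170e-13)^2
  = 6.006e-26 / 1.3689e-26 ≈ 4.3875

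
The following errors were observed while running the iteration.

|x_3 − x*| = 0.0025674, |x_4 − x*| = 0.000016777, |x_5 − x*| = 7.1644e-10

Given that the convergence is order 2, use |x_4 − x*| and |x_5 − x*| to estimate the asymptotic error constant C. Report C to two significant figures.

C ≈ |x_5 − x*| / |x_4 − x*|^2
  = 7.1644e-10 / (0.000016777)^2
  = 7.1644e-10 / 2.81468e-10 ≈ 2.5454

2.5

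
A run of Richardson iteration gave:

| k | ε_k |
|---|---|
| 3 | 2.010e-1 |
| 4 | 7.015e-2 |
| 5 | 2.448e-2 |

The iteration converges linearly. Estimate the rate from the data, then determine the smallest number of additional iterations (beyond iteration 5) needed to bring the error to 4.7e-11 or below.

20

Rate ρ ≈ ε_5/ε_4 = 2.448e-2/7.015e-2 = 0.3490.
After j more steps, ε_{5+j} ≈ 2.448e-2·ρ^j; need ρ^j ≤ 4.7e-11/2.448e-2 = 1.91993e-09.
j ≥ ln(1.91993e-09)/ln(0.3490) = -20.0710/-1.05268 = 19.067.
So 20 more iterations are needed.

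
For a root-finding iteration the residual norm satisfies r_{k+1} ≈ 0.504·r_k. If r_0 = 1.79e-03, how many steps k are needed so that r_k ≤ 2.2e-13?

After k steps, r_k ≈ 1.79e-03·0.504^k.
Need 0.504^k ≤ 2.2e-13/1.79e-03 = 1.22905e-10.
k ≥ ln(1.22905e-10)/ln(0.504) = -22.8196/-0.68518 = 33.305.
Smallest integer k = 34.

34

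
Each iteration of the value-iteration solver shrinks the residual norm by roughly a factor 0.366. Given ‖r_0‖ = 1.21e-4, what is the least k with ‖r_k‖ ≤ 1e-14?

After k steps, ‖r_k‖ ≈ 1.21e-4·0.366^k.
Need 0.366^k ≤ 1e-14/1.21e-4 = 8.26446e-11.
k ≥ ln(8.26446e-11)/ln(0.366) = -23.2165/-1.00512 = 23.098.
Smallest integer k = 24.

24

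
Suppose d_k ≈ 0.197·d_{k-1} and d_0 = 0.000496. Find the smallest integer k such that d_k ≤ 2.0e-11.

11

After k steps, d_k ≈ 0.000496·0.197^k.
Need 0.197^k ≤ 2.0e-11/0.000496 = 4.03226e-08.
k ≥ ln(4.03226e-08)/ln(0.197) = -17.0264/-1.62455 = 10.481.
Smallest integer k = 11.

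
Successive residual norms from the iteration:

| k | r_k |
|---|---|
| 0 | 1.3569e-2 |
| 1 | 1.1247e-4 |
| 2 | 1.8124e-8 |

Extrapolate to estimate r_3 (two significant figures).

First estimate the order: p ≈ ln(r_2/r_1) / ln(r_1/r_0) = ln(1.8124e-8/1.1247e-4)/ln(1.1247e-4/1.3569e-2) = ln(0.000161145)/ln(0.00828875) ≈ 1.8221.
Then r_3 ≈ r_2·(r_2/r_1)^p = 1.8124e-8·(0.000161145)^1.8221 = 1.8124e-8·1.22792e-07 ≈ 2.225e-15.

2.2e-15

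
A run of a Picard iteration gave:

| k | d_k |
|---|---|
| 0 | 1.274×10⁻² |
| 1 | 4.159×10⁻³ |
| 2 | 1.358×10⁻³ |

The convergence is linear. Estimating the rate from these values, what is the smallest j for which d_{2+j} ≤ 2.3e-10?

14

Rate ρ ≈ d_2/d_1 = 1.358×10⁻³/4.159×10⁻³ = 0.3265.
After j more steps, d_{2+j} ≈ 1.358×10⁻³·ρ^j; need ρ^j ≤ 2.3e-10/1.358×10⁻³ = 1.69367e-07.
j ≥ ln(1.69367e-07)/ln(0.3265) = -15.5912/-1.11933 = 13.929.
So 14 more iterations are needed.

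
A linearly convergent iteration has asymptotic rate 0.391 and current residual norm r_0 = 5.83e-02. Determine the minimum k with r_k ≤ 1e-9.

20

After k steps, r_k ≈ 5.83e-02·0.391^k.
Need 0.391^k ≤ 1e-9/5.83e-02 = 1.71527e-08.
k ≥ ln(1.71527e-08)/ln(0.391) = -17.8811/-0.93905 = 19.042.
Smallest integer k = 20.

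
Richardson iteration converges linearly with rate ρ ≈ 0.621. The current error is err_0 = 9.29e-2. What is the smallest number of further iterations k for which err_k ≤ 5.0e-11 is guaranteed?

45

After k steps, err_k ≈ 9.29e-2·0.621^k.
Need 0.621^k ≤ 5.0e-11/9.29e-2 = 5.38213e-10.
k ≥ ln(5.38213e-10)/ln(0.621) = -21.3428/-0.47642 = 44.798.
Smallest integer k = 45.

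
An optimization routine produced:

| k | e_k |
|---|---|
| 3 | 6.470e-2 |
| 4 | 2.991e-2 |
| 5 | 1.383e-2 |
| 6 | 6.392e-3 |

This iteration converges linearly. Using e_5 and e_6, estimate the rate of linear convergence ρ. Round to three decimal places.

ρ ≈ e_6/e_5 = 6.392e-3/1.383e-2 = 0.46218

0.462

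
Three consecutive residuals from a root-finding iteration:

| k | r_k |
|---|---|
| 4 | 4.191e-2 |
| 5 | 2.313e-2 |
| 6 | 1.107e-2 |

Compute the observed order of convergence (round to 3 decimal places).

p ≈ ln(r_6/r_5) / ln(r_5/r_4)
  = ln(1.107e-2/2.313e-2) / ln(2.313e-2/4.191e-2)
  = ln(0.478599) / ln(0.551897)
  = -0.736892 / -0.594394 ≈ 1.239737

1.240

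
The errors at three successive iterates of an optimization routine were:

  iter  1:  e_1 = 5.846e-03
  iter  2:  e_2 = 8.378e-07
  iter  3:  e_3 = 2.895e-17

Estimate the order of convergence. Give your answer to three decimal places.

2.722

p ≈ ln(e_3/e_2) / ln(e_2/e_1)
  = ln(2.895e-17/8.378e-07) / ln(8.378e-07/5.846e-03)
  = ln(3.45548e-11) / ln(0.000143312)
  = -24.088475 / -8.850486 ≈ 2.721712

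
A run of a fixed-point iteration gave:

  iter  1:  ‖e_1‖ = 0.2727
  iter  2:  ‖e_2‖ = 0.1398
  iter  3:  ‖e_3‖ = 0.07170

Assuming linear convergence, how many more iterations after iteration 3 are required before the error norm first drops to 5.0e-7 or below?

Rate ρ ≈ ‖e_3‖/‖e_2‖ = 0.07170/0.1398 = 0.5129.
After j more steps, ‖e_{3+j}‖ ≈ 0.07170·ρ^j; need ρ^j ≤ 5.0e-7/0.07170 = 6.9735e-06.
j ≥ ln(6.9735e-06)/ln(0.5129) = -11.8734/-0.66767 = 17.783.
So 18 more iterations are needed.

18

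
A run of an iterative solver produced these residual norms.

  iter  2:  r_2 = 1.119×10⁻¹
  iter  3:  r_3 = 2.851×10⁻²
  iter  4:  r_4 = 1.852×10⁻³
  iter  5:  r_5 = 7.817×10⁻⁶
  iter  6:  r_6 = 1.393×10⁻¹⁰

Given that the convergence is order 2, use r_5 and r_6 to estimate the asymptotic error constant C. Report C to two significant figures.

C ≈ r_6 / r_5^2
  = 1.393×10⁻¹⁰ / (7.817×10⁻⁶)^2
  = 1.393×10⁻¹⁰ / 6.11055e-11 ≈ 2.2797

2.3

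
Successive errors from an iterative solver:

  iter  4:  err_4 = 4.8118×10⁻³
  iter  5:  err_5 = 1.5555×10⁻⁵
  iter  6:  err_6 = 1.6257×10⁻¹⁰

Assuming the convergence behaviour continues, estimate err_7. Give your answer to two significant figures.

First estimate the order: p ≈ ln(err_6/err_5) / ln(err_5/err_4) = ln(1.6257×10⁻¹⁰/1.5555×10⁻⁵)/ln(1.5555×10⁻⁵/4.8118×10⁻³) = ln(1.04513e-05)/ln(0.00323268) ≈ 2.0000.
Then err_7 ≈ err_6·(err_6/err_5)^p = 1.6257×10⁻¹⁰·(1.04513e-05)^2.0000 = 1.6257×10⁻¹⁰·1.0923e-10 ≈ 1.776e-20.

1.8e-20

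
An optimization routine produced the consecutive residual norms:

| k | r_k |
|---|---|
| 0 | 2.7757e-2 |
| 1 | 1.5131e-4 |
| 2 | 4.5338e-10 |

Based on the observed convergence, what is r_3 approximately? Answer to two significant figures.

1.5e-23

First estimate the order: p ≈ ln(r_2/r_1) / ln(r_1/r_0) = ln(4.5338e-10/1.5131e-4)/ln(1.5131e-4/2.7757e-2) = ln(2.99637e-06)/ln(0.00545124) ≈ 2.4402.
Then r_3 ≈ r_2·(r_2/r_1)^p = 4.5338e-10·(2.99637e-06)^2.4402 = 4.5338e-10·3.32497e-14 ≈ 1.507e-23.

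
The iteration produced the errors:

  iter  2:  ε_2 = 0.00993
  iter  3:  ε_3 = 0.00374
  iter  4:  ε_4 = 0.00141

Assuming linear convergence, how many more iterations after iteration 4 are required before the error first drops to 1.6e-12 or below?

Rate ρ ≈ ε_4/ε_3 = 0.00141/0.00374 = 0.3770.
After j more steps, ε_{4+j} ≈ 0.00141·ρ^j; need ρ^j ≤ 1.6e-12/0.00141 = 1.13475e-09.
j ≥ ln(1.13475e-09)/ln(0.3770) = -20.5969/-0.97551 = 21.114.
So 22 more iterations are needed.

22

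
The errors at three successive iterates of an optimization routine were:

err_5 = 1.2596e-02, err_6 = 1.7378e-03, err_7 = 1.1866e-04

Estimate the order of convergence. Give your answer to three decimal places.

1.355

p ≈ ln(err_7/err_6) / ln(err_6/err_5)
  = ln(1.1866e-04/1.7378e-03) / ln(1.7378e-03/1.2596e-02)
  = ln(0.0682817) / ln(0.137964)
  = -2.684113 / -1.980762 ≈ 1.355091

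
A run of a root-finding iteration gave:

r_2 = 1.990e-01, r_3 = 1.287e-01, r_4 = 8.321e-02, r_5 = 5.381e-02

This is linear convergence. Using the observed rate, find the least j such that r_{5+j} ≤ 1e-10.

Rate ρ ≈ r_5/r_4 = 5.381e-02/8.321e-02 = 0.6467.
After j more steps, r_{5+j} ≈ 5.381e-02·ρ^j; need ρ^j ≤ 1e-10/5.381e-02 = 1.85839e-09.
j ≥ ln(1.85839e-09)/ln(0.6467) = -20.1036/-0.43587 = 46.123.
So 47 more iterations are needed.

47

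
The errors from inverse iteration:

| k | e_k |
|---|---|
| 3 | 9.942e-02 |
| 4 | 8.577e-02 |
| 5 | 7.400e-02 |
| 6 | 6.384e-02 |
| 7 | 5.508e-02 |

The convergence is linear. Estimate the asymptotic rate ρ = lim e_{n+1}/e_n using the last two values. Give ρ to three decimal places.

0.863

ρ ≈ e_7/e_6 = 5.508e-02/6.384e-02 = 0.86278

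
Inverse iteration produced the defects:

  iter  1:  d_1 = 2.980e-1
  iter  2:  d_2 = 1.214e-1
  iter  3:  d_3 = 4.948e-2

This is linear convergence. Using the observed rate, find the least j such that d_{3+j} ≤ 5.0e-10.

21

Rate ρ ≈ d_3/d_2 = 4.948e-2/1.214e-1 = 0.4076.
After j more steps, d_{3+j} ≈ 4.948e-2·ρ^j; need ρ^j ≤ 5.0e-10/4.948e-2 = 1.01051e-08.
j ≥ ln(1.01051e-08)/ln(0.4076) = -18.4102/-0.89747 = 20.513.
So 21 more iterations are needed.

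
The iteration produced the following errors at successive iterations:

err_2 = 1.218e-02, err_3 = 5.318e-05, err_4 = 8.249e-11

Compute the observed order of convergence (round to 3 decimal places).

p ≈ ln(err_4/err_3) / ln(err_3/err_2)
  = ln(8.249e-11/5.318e-05) / ln(5.318e-05/1.218e-02)
  = ln(1.55115e-06) / ln(0.00436617)
  = -13.376514 / -5.433869 ≈ 2.461692

2.462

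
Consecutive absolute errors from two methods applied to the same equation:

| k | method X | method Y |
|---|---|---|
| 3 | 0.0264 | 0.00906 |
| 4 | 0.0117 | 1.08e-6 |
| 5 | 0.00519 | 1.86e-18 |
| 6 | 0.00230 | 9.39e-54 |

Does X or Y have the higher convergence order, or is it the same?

Y

Method X: p ≈ ln(0.00230/0.00519)/ln(0.00519/0.0117) ≈ 1.00.
Method Y: p ≈ ln(9.39e-54/1.86e-18)/ln(1.86e-18/1.08e-6) ≈ 3.00.
Method Y has the higher order (≈3.0 vs ≈1.0).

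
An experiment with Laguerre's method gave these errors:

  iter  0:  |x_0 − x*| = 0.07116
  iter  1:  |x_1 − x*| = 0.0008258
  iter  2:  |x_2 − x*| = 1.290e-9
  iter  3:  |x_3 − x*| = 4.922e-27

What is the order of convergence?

Consecutive ratios: |x_3 − x*|/|x_2 − x*| = 4.922e-27/1.290e-9 = 3.8155e-18, |x_2 − x*|/|x_1 − x*| = 1.290e-9/0.0008258 = 1.56212e-06.
p ≈ ln(3.8155e-18)/ln(1.56212e-06) = -40.1075/-13.3695 ≈ 3.00.
So the convergence is cubic (order 3).

3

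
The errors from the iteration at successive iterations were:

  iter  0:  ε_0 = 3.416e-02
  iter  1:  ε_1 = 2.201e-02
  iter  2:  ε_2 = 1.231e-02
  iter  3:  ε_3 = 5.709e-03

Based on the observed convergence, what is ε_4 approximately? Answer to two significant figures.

First estimate the order: p ≈ ln(ε_3/ε_2) / ln(ε_2/ε_1) = ln(5.709e-03/1.231e-02)/ln(1.231e-02/2.201e-02) = ln(0.463769)/ln(0.559291) ≈ 1.3223.
Then ε_4 ≈ ε_3·(ε_3/ε_2)^p = 5.709e-03·(0.463769)^1.3223 = 5.709e-03·0.362035 ≈ 0.002067.

2.1e-3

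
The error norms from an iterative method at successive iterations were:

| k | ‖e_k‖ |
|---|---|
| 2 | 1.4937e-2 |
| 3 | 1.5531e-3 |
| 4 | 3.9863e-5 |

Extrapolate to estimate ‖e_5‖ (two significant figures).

First estimate the order: p ≈ ln(‖e_4‖/‖e_3‖) / ln(‖e_3‖/‖e_2‖) = ln(3.9863e-5/1.5531e-3)/ln(1.5531e-3/1.4937e-2) = ln(0.0256667)/ln(0.103977) ≈ 1.6180.
Then ‖e_5‖ ≈ ‖e_4‖·(‖e_4‖/‖e_3‖)^p = 3.9863e-5·(0.0256667)^1.6180 = 3.9863e-5·0.00266907 ≈ 1.064e-07.

1.1e-7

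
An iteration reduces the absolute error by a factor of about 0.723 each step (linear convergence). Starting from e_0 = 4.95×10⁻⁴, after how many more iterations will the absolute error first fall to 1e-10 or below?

After k steps, e_k ≈ 4.95×10⁻⁴·0.723^k.
Need 0.723^k ≤ 1e-10/4.95×10⁻⁴ = 2.0202e-07.
k ≥ ln(2.0202e-07)/ln(0.723) = -15.4149/-0.32435 = 47.526.
Smallest integer k = 48.

48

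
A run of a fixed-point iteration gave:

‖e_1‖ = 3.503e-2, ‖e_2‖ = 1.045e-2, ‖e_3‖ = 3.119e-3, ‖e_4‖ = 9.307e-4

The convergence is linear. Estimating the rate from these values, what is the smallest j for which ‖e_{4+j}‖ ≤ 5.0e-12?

Rate ρ ≈ ‖e_4‖/‖e_3‖ = 9.307e-4/3.119e-3 = 0.2984.
After j more steps, ‖e_{4+j}‖ ≈ 9.307e-4·ρ^j; need ρ^j ≤ 5.0e-12/9.307e-4 = 5.3723e-09.
j ≥ ln(5.3723e-09)/ln(0.2984) = -19.0420/-1.20932 = 15.746.
So 16 more iterations are needed.

16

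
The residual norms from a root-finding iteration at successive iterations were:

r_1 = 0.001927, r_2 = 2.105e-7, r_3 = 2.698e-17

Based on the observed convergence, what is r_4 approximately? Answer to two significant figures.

First estimate the order: p ≈ ln(r_3/r_2) / ln(r_2/r_1) = ln(2.698e-17/2.105e-7)/ln(2.105e-7/0.001927) = ln(1.28171e-10)/ln(0.000109237) ≈ 2.4970.
Then r_4 ≈ r_3·(r_3/r_2)^p = 2.698e-17·(1.28171e-10)^2.4970 = 2.698e-17·1.99137e-25 ≈ 5.373e-42.

5.4e-42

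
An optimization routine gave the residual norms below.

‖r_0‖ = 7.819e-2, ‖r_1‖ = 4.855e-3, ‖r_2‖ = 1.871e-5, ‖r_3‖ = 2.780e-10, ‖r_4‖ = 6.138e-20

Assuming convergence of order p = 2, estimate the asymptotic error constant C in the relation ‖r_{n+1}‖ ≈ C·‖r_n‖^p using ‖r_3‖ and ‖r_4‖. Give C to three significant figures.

C ≈ ‖r_4‖ / ‖r_3‖^2
  = 6.138e-20 / (2.780e-10)^2
  = 6.138e-20 / 7.7284e-20 ≈ 0.79421

0.794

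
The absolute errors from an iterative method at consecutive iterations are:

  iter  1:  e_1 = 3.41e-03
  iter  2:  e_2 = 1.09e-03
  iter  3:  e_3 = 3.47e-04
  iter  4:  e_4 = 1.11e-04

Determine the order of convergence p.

1

Consecutive ratios: e_4/e_3 = 1.11e-04/3.47e-04 = 0.319885, e_3/e_2 = 3.47e-04/1.09e-03 = 0.318349.
p ≈ ln(0.319885)/ln(0.318349) = -1.1398/-1.1446 ≈ 1.00.
So the convergence is linear (order 1).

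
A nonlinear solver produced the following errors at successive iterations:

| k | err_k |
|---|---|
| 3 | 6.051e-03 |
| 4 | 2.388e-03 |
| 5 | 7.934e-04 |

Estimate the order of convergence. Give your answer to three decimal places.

p ≈ ln(err_5/err_4) / ln(err_4/err_3)
  = ln(7.934e-04/2.388e-03) / ln(2.388e-03/6.051e-03)
  = ln(0.332245) / ln(0.394646)
  = -1.101883 / -0.929766 ≈ 1.185119

1.185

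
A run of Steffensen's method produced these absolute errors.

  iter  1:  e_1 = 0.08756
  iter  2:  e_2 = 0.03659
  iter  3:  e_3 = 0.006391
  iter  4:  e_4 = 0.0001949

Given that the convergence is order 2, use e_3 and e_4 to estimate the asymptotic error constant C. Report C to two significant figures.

4.8

C ≈ e_4 / e_3^2
  = 0.0001949 / (0.006391)^2
  = 0.0001949 / 4.08449e-05 ≈ 4.7717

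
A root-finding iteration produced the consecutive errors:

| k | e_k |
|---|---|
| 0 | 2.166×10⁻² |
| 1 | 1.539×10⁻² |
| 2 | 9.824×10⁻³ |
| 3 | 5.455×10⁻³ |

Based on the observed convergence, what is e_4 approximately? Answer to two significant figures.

First estimate the order: p ≈ ln(e_3/e_2) / ln(e_2/e_1) = ln(5.455×10⁻³/9.824×10⁻³)/ln(9.824×10⁻³/1.539×10⁻²) = ln(0.555273)/ln(0.638337) ≈ 1.3106.
Then e_4 ≈ e_3·(e_3/e_2)^p = 5.455×10⁻³·(0.555273)^1.3106 = 5.455×10⁻³·0.462541 ≈ 0.002523.

2.5e-3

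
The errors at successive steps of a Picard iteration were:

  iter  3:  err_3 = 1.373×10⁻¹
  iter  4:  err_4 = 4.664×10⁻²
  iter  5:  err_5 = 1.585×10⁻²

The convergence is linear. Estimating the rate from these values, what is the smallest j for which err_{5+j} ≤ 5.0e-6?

8

Rate ρ ≈ err_5/err_4 = 1.585×10⁻²/4.664×10⁻² = 0.3398.
After j more steps, err_{5+j} ≈ 1.585×10⁻²·ρ^j; need ρ^j ≤ 5.0e-6/1.585×10⁻² = 0.000315457.
j ≥ ln(0.000315457)/ln(0.3398) = -8.0615/-1.07940 = 7.469.
So 8 more iterations are needed.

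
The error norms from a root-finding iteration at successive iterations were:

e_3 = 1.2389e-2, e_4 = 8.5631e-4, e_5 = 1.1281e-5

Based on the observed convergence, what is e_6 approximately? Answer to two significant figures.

First estimate the order: p ≈ ln(e_5/e_4) / ln(e_4/e_3) = ln(1.1281e-5/8.5631e-4)/ln(8.5631e-4/1.2389e-2) = ln(0.013174)/ln(0.0691186) ≈ 1.6204.
Then e_6 ≈ e_5·(e_5/e_4)^p = 1.1281e-5·(0.013174)^1.6204 = 1.1281e-5·0.000897823 ≈ 1.013e-08.

1.0e-8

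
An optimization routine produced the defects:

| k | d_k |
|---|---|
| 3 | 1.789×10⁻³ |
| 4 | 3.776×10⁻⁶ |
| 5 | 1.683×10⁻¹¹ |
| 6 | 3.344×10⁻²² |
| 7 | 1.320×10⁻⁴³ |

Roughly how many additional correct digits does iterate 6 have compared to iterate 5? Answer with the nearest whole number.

11

Digits gained ≈ log₁₀(d_5/d_6) = log₁₀(1.683×10⁻¹¹/3.344×10⁻²²) = log₁₀(5.03289e+10) ≈ 10.702.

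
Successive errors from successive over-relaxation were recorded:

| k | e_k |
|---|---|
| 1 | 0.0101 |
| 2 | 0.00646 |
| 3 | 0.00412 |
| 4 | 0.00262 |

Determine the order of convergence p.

1

Consecutive ratios: e_4/e_3 = 0.00262/0.00412 = 0.635922, e_3/e_2 = 0.00412/0.00646 = 0.637771.
p ≈ ln(0.635922)/ln(0.637771) = -0.4527/-0.4498 ≈ 1.01.
So the convergence is linear (order 1).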